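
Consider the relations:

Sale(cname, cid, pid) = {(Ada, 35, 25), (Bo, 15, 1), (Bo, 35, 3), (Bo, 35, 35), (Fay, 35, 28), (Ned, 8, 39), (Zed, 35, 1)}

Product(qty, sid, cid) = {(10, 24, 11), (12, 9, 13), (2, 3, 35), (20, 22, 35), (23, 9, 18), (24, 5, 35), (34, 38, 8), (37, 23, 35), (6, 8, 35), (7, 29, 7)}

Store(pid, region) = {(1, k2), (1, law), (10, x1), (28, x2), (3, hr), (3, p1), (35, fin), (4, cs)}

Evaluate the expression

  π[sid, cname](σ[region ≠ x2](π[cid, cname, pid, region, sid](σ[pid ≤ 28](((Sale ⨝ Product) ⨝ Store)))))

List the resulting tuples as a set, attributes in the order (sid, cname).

{(22, Bo), (22, Zed), (23, Bo), (23, Zed), (3, Bo), (3, Zed), (5, Bo), (5, Zed), (8, Bo), (8, Zed)}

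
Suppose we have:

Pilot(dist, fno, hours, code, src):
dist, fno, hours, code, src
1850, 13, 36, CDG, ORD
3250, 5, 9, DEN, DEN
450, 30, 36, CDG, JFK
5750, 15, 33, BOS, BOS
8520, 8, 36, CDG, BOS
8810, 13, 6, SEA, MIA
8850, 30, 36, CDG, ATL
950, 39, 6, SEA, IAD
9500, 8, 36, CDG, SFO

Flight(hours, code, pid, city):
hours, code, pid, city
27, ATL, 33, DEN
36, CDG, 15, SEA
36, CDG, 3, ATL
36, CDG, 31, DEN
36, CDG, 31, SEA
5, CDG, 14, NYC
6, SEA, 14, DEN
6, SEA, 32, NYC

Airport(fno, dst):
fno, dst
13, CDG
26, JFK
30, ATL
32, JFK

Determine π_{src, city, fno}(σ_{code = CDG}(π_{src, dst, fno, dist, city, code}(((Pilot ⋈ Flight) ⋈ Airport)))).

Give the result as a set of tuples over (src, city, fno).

{(ATL, ATL, 30), (ATL, DEN, 30), (ATL, SEA, 30), (JFK, ATL, 30), (JFK, DEN, 30), (JFK, SEA, 30), (ORD, ATL, 13), (ORD, DEN, 13), (ORD, SEA, 13)}

Natural join on hours, code: {(1850, 13, 36, CDG, ORD, 15, SEA), (1850, 13, 36, CDG, ORD, 3, ATL), (1850, 13, 36, CDG, ORD, 31, DEN), (1850, 13, 36, CDG, ORD, 31, SEA), (450, 30, 36, CDG, JFK, 15, SEA), (450, 30, 36, CDG, JFK, 3, ATL), (450, 30, 36, CDG, JFK, 31, DEN), (450, 30, 36, CDG, JFK, 31, SEA), (8520, 8, 36, CDG, BOS, 15, SEA), (8520, 8, 36, CDG, BOS, 3, ATL), (8520, 8, 36, CDG, BOS, 31, DEN), (8520, 8, 36, CDG, BOS, 31, SEA), (8810, 13, 6, SEA, MIA, 14, DEN), (8810, 13, 6, SEA, MIA, 32, NYC), (8850, 30, 36, CDG, ATL, 15, SEA), (8850, 30, 36, CDG, ATL, 3, ATL), (8850, 30, 36, CDG, ATL, 31, DEN), (8850, 30, 36, CDG, ATL, 31, SEA), (950, 39, 6, SEA, IAD, 14, DEN), (950, 39, 6, SEA, IAD, 32, NYC), (9500, 8, 36, CDG, SFO, 15, SEA), (9500, 8, 36, CDG, SFO, 3, ATL), (9500, 8, 36, CDG, SFO, 31, DEN), (9500, 8, 36, CDG, SFO, 31, SEA)}
Natural join on fno: {(1850, 13, 36, CDG, ORD, 15, SEA, CDG), (1850, 13, 36, CDG, ORD, 3, ATL, CDG), (1850, 13, 36, CDG, ORD, 31, DEN, CDG), (1850, 13, 36, CDG, ORD, 31, SEA, CDG), (450, 30, 36, CDG, JFK, 15, SEA, ATL), (450, 30, 36, CDG, JFK, 3, ATL, ATL), (450, 30, 36, CDG, JFK, 31, DEN, ATL), (450, 30, 36, CDG, JFK, 31, SEA, ATL), (8810, 13, 6, SEA, MIA, 14, DEN, CDG), (8810, 13, 6, SEA, MIA, 32, NYC, CDG), (8850, 30, 36, CDG, ATL, 15, SEA, ATL), (8850, 30, 36, CDG, ATL, 3, ATL, ATL), (8850, 30, 36, CDG, ATL, 31, DEN, ATL), (8850, 30, 36, CDG, ATL, 31, SEA, ATL)}
π_{src, dst, fno, dist, city, code} gives {(ATL, ATL, 30, 8850, ATL, CDG), (ATL, ATL, 30, 8850, DEN, CDG), (ATL, ATL, 30, 8850, SEA, CDG), (JFK, ATL, 30, 450, ATL, CDG), (JFK, ATL, 30, 450, DEN, CDG), (JFK, ATL, 30, 450, SEA, CDG), (MIA, CDG, 13, 8810, DEN, SEA), (MIA, CDG, 13, 8810, NYC, SEA), (ORD, CDG, 13, 1850, ATL, CDG), (ORD, CDG, 13, 1850, DEN, CDG), (ORD, CDG, 13, 1850, SEA, CDG)} (3 duplicate(s) eliminated).
Selection code = CDG: {(ATL, ATL, 30, 8850, ATL, CDG), (ATL, ATL, 30, 8850, DEN, CDG), (ATL, ATL, 30, 8850, SEA, CDG), (JFK, ATL, 30, 450, ATL, CDG), (JFK, ATL, 30, 450, DEN, CDG), (JFK, ATL, 30, 450, SEA, CDG), (ORD, CDG, 13, 1850, ATL, CDG), (ORD, CDG, 13, 1850, DEN, CDG), (ORD, CDG, 13, 1850, SEA, CDG)}
π_{src, city, fno} gives {(ATL, ATL, 30), (ATL, DEN, 30), (ATL, SEA, 30), (JFK, ATL, 30), (JFK, DEN, 30), (JFK, SEA, 30), (ORD, ATL, 13), (ORD, DEN, 13), (ORD, SEA, 13)}.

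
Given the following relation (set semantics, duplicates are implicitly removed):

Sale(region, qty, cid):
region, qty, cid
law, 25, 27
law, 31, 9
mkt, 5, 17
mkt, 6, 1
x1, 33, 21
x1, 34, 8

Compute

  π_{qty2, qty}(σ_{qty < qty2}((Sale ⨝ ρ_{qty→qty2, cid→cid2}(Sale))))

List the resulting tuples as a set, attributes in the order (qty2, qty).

ρ[qty→qty2, cid→cid2]: schema becomes (region, qty2, cid2); tuples unchanged.
Joining Sale and ρ_{qty→qty2, cid→cid2}(Sale) on region yields {(law, 25, 27, 25, 27), (law, 25, 27, 31, 9), (law, 31, 9, 25, 27), (law, 31, 9, 31, 9), (mkt, 5, 17, 5, 17), (mkt, 5, 17, 6, 1), (mkt, 6, 1, 5, 17), (mkt, 6, 1, 6, 1), (x1, 33, 21, 33, 21), (x1, 33, 21, 34, 8), (x1, 34, 8, 33, 21), (x1, 34, 8, 34, 8)}.
σ[qty < qty2]: keep tuples satisfying qty < qty2 → {(law, 25, 27, 31, 9), (mkt, 5, 17, 6, 1), (x1, 33, 21, 34, 8)}
Keep only column(s) qty2, qty: {(31, 25), (34, 33), (6, 5)}

{(31, 25), (34, 33), (6, 5)}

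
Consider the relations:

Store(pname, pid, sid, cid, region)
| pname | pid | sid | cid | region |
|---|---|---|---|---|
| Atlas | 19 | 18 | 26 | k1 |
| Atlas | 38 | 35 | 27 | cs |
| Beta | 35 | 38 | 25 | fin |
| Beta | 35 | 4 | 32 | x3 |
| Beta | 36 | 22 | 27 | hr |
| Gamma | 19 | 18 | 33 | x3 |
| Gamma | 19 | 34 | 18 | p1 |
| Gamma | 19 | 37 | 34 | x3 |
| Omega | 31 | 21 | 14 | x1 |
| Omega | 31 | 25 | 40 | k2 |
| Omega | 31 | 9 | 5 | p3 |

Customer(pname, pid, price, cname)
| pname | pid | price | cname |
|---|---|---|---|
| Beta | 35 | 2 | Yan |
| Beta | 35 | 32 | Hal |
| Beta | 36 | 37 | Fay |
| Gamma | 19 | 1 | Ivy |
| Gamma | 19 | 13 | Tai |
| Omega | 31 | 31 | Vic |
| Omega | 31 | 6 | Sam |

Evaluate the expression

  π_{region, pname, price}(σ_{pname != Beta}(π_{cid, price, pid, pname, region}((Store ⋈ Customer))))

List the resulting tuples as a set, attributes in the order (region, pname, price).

Natural join on pname, pid: {(Beta, 35, 38, 25, fin, 2, Yan), (Beta, 35, 38, 25, fin, 32, Hal), (Beta, 35, 4, 32, x3, 2, Yan), (Beta, 35, 4, 32, x3, 32, Hal), (Beta, 36, 22, 27, hr, 37, Fay), (Gamma, 19, 18, 33, x3, 1, Ivy), (Gamma, 19, 18, 33, x3, 13, Tai), (Gamma, 19, 34, 18, p1, 1, Ivy), (Gamma, 19, 34, 18, p1, 13, Tai), (Gamma, 19, 37, 34, x3, 1, Ivy), (Gamma, 19, 37, 34, x3, 13, Tai), (Omega, 31, 21, 14, x1, 31, Vic), (Omega, 31, 21, 14, x1, 6, Sam), (Omega, 31, 25, 40, k2, 31, Vic), (Omega, 31, 25, 40, k2, 6, Sam), (Omega, 31, 9, 5, p3, 31, Vic), (Omega, 31, 9, 5, p3, 6, Sam)}
Projecting to cid, price, pid, pname, region: {(14, 31, 31, Omega, x1), (14, 6, 31, Omega, x1), (18, 1, 19, Gamma, p1), (18, 13, 19, Gamma, p1), (25, 2, 35, Beta, fin), (25, 32, 35, Beta, fin), (27, 37, 36, Beta, hr), (32, 2, 35, Beta, x3), (32, 32, 35, Beta, x3), (33, 1, 19, Gamma, x3), (33, 13, 19, Gamma, x3), (34, 1, 19, Gamma, x3), (34, 13, 19, Gamma, x3), (40, 31, 31, Omega, k2), (40, 6, 31, Omega, k2), (5, 31, 31, Omega, p3), (5, 6, 31, Omega, p3)}
Selection pname != Beta: {(14, 31, 31, Omega, x1), (14, 6, 31, Omega, x1), (18, 1, 19, Gamma, p1), (18, 13, 19, Gamma, p1), (33, 1, 19, Gamma, x3), (33, 13, 19, Gamma, x3), (34, 1, 19, Gamma, x3), (34, 13, 19, Gamma, x3), (40, 31, 31, Omega, k2), (40, 6, 31, Omega, k2), (5, 31, 31, Omega, p3), (5, 6, 31, Omega, p3)}
Projecting to region, pname, price (2 duplicate(s) eliminated): {(k2, Omega, 31), (k2, Omega, 6), (p1, Gamma, 1), (p1, Gamma, 13), (p3, Omega, 31), (p3, Omega, 6), (x1, Omega, 31), (x1, Omega, 6), (x3, Gamma, 1), (x3, Gamma, 13)}

{(k2, Omega, 31), (k2, Omega, 6), (p1, Gamma, 1), (p1, Gamma, 13), (p3, Omega, 31), (p3, Omega, 6), (x1, Omega, 31), (x1, Omega, 6), (x3, Gamma, 1), (x3, Gamma, 13)}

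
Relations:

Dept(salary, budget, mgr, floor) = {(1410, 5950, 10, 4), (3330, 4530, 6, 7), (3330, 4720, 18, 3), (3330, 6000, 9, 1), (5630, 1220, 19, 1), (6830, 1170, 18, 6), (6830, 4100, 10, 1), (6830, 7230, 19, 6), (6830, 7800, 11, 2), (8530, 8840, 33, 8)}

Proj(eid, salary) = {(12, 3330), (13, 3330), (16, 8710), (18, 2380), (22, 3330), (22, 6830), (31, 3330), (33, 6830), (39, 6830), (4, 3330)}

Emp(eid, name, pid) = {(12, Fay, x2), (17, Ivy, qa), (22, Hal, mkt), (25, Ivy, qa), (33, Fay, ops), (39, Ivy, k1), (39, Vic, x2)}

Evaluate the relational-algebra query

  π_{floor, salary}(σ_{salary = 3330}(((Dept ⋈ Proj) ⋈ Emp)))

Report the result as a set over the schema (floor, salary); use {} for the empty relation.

{(1, 3330), (3, 3330), (7, 3330)}

Joining Dept and Proj on salary yields {(3330, 4530, 6, 7, 12), (3330, 4530, 6, 7, 13), (3330, 4530, 6, 7, 22), (3330, 4530, 6, 7, 31), (3330, 4530, 6, 7, 4), (3330, 4720, 18, 3, 12), (3330, 4720, 18, 3, 13), (3330, 4720, 18, 3, 22), (3330, 4720, 18, 3, 31), (3330, 4720, 18, 3, 4), (3330, 6000, 9, 1, 12), (3330, 6000, 9, 1, 13), (3330, 6000, 9, 1, 22), (3330, 6000, 9, 1, 31), (3330, 6000, 9, 1, 4), (6830, 1170, 18, 6, 22), (6830, 1170, 18, 6, 33), (6830, 1170, 18, 6, 39), (6830, 4100, 10, 1, 22), (6830, 4100, 10, 1, 33), (6830, 4100, 10, 1, 39), (6830, 7230, 19, 6, 22), (6830, 7230, 19, 6, 33), (6830, 7230, 19, 6, 39), (6830, 7800, 11, 2, 22), (6830, 7800, 11, 2, 33), (6830, 7800, 11, 2, 39)}.
Joining (Dept ⋈ Proj) and Emp on eid yields {(3330, 4530, 6, 7, 12, Fay, x2), (3330, 4530, 6, 7, 22, Hal, mkt), (3330, 4720, 18, 3, 12, Fay, x2), (3330, 4720, 18, 3, 22, Hal, mkt), (3330, 6000, 9, 1, 12, Fay, x2), (3330, 6000, 9, 1, 22, Hal, mkt), (6830, 1170, 18, 6, 22, Hal, mkt), (6830, 1170, 18, 6, 33, Fay, ops), (6830, 1170, 18, 6, 39, Ivy, k1), (6830, 1170, 18, 6, 39, Vic, x2), (6830, 4100, 10, 1, 22, Hal, mkt), (6830, 4100, 10, 1, 33, Fay, ops), (6830, 4100, 10, 1, 39, Ivy, k1), (6830, 4100, 10, 1, 39, Vic, x2), (6830, 7230, 19, 6, 22, Hal, mkt), (6830, 7230, 19, 6, 33, Fay, ops), (6830, 7230, 19, 6, 39, Ivy, k1), (6830, 7230, 19, 6, 39, Vic, x2), (6830, 7800, 11, 2, 22, Hal, mkt), (6830, 7800, 11, 2, 33, Fay, ops), (6830, 7800, 11, 2, 39, Ivy, k1), (6830, 7800, 11, 2, 39, Vic, x2)}.
Apply σ_{salary = 3330}; surviving tuples: {(3330, 4530, 6, 7, 12, Fay, x2), (3330, 4530, 6, 7, 22, Hal, mkt), (3330, 4720, 18, 3, 12, Fay, x2), (3330, 4720, 18, 3, 22, Hal, mkt), (3330, 6000, 9, 1, 12, Fay, x2), (3330, 6000, 9, 1, 22, Hal, mkt)}
Keep only column(s) floor, salary (3 duplicate(s) eliminated): {(1, 3330), (3, 3330), (7, 3330)}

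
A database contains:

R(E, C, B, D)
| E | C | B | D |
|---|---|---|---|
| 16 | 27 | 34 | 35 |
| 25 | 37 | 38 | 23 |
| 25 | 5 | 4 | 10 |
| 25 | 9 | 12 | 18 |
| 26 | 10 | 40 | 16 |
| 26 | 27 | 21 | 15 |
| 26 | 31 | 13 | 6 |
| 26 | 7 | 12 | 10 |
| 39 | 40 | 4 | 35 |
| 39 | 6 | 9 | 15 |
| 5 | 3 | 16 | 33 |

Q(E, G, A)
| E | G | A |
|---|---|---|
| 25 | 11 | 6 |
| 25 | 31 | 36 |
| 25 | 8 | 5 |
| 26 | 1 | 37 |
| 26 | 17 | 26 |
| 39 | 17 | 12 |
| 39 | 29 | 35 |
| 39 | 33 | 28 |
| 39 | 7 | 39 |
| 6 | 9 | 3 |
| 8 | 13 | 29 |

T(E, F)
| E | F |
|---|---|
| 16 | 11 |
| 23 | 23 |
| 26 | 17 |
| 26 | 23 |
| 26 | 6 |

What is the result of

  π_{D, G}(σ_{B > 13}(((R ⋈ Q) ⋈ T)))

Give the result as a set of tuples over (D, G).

Natural join on E: {(25, 37, 38, 23, 11, 6), (25, 37, 38, 23, 31, 36), (25, 37, 38, 23, 8, 5), (25, 5, 4, 10, 11, 6), (25, 5, 4, 10, 31, 36), (25, 5, 4, 10, 8, 5), (25, 9, 12, 18, 11, 6), (25, 9, 12, 18, 31, 36), (25, 9, 12, 18, 8, 5), (26, 10, 40, 16, 1, 37), (26, 10, 40, 16, 17, 26), (26, 27, 21, 15, 1, 37), (26, 27, 21, 15, 17, 26), (26, 31, 13, 6, 1, 37), (26, 31, 13, 6, 17, 26), (26, 7, 12, 10, 1, 37), (26, 7, 12, 10, 17, 26), (39, 40, 4, 35, 17, 12), (39, 40, 4, 35, 29, 35), (39, 40, 4, 35, 33, 28), (39, 40, 4, 35, 7, 39), (39, 6, 9, 15, 17, 12), (39, 6, 9, 15, 29, 35), (39, 6, 9, 15, 33, 28), (39, 6, 9, 15, 7, 39)}
Natural join on E: {(26, 10, 40, 16, 1, 37, 17), (26, 10, 40, 16, 1, 37, 23), (26, 10, 40, 16, 1, 37, 6), (26, 10, 40, 16, 17, 26, 17), (26, 10, 40, 16, 17, 26, 23), (26, 10, 40, 16, 17, 26, 6), (26, 27, 21, 15, 1, 37, 17), (26, 27, 21, 15, 1, 37, 23), (26, 27, 21, 15, 1, 37, 6), (26, 27, 21, 15, 17, 26, 17), (26, 27, 21, 15, 17, 26, 23), (26, 27, 21, 15, 17, 26, 6), (26, 31, 13, 6, 1, 37, 17), (26, 31, 13, 6, 1, 37, 23), (26, 31, 13, 6, 1, 37, 6), (26, 31, 13, 6, 17, 26, 17), (26, 31, 13, 6, 17, 26, 23), (26, 31, 13, 6, 17, 26, 6), (26, 7, 12, 10, 1, 37, 17), (26, 7, 12, 10, 1, 37, 23), (26, 7, 12, 10, 1, 37, 6), (26, 7, 12, 10, 17, 26, 17), (26, 7, 12, 10, 17, 26, 23), (26, 7, 12, 10, 17, 26, 6)}
σ[B > 13]: keep tuples satisfying B > 13 → {(26, 10, 40, 16, 1, 37, 17), (26, 10, 40, 16, 1, 37, 23), (26, 10, 40, 16, 1, 37, 6), (26, 10, 40, 16, 17, 26, 17), (26, 10, 40, 16, 17, 26, 23), (26, 10, 40, 16, 17, 26, 6), (26, 27, 21, 15, 1, 37, 17), (26, 27, 21, 15, 1, 37, 23), (26, 27, 21, 15, 1, 37, 6), (26, 27, 21, 15, 17, 26, 17), (26, 27, 21, 15, 17, 26, 23), (26, 27, 21, 15, 17, 26, 6)}
π_{D, G} gives {(15, 1), (15, 17), (16, 1), (16, 17)} (8 duplicate(s) eliminated).

{(15, 1), (15, 17), (16, 1), (16, 17)}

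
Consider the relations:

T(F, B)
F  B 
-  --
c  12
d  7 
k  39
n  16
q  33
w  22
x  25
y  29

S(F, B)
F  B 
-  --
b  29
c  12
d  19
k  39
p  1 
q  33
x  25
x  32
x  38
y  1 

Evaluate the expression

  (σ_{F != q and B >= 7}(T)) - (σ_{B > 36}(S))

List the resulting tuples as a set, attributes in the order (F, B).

{(c, 12), (d, 7), (n, 16), (w, 22), (x, 25), (y, 29)}

Selection F != q and B >= 7: {(c, 12), (d, 7), (k, 39), (n, 16), (w, 22), (x, 25), (y, 29)}
Selection B > 36: {(k, 39), (x, 38)}
Set difference of the two operands is {(c, 12), (d, 7), (n, 16), (w, 22), (x, 25), (y, 29)}.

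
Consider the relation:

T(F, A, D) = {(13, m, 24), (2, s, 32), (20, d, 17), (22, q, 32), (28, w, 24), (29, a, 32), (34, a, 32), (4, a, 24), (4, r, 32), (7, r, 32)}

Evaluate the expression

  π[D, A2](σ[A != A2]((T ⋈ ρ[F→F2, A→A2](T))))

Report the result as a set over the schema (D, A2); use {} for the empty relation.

{(24, a), (24, m), (24, w), (32, a), (32, q), (32, r), (32, s)}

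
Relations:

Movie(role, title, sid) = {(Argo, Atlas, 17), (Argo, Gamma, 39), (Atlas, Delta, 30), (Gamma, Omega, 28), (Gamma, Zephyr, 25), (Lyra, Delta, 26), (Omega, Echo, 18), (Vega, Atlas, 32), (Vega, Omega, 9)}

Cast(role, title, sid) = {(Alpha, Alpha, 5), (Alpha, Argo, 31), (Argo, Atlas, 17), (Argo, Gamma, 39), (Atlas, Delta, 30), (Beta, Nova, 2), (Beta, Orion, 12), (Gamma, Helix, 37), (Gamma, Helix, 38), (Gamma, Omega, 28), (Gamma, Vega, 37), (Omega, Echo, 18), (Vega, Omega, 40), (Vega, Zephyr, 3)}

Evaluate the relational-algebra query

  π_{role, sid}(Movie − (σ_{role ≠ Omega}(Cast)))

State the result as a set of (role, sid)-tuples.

{(Gamma, 25), (Lyra, 26), (Omega, 18), (Vega, 32), (Vega, 9)}

Selection role ≠ Omega: {(Alpha, Alpha, 5), (Alpha, Argo, 31), (Argo, Atlas, 17), (Argo, Gamma, 39), (Atlas, Delta, 30), (Beta, Nova, 2), (Beta, Orion, 12), (Gamma, Helix, 37), (Gamma, Helix, 38), (Gamma, Omega, 28), (Gamma, Vega, 37), (Vega, Omega, 40), (Vega, Zephyr, 3)}
Difference: {(Argo, Atlas, 17), (Argo, Gamma, 39), (Atlas, Delta, 30), (Gamma, Omega, 28), (Gamma, Zephyr, 25), (Lyra, Delta, 26), (Omega, Echo, 18), (Vega, Atlas, 32), (Vega, Omega, 9)} with {(Alpha, Alpha, 5), (Alpha, Argo, 31), (Argo, Atlas, 17), (Argo, Gamma, 39), (Atlas, Delta, 30), (Beta, Nova, 2), (Beta, Orion, 12), (Gamma, Helix, 37), (Gamma, Helix, 38), (Gamma, Omega, 28), (Gamma, Vega, 37), (Vega, Omega, 40), (Vega, Zephyr, 3)} → {(Gamma, Zephyr, 25), (Lyra, Delta, 26), (Omega, Echo, 18), (Vega, Atlas, 32), (Vega, Omega, 9)}
π[role, sid]: project onto (role, sid) → {(Gamma, 25), (Lyra, 26), (Omega, 18), (Vega, 32), (Vega, 9)}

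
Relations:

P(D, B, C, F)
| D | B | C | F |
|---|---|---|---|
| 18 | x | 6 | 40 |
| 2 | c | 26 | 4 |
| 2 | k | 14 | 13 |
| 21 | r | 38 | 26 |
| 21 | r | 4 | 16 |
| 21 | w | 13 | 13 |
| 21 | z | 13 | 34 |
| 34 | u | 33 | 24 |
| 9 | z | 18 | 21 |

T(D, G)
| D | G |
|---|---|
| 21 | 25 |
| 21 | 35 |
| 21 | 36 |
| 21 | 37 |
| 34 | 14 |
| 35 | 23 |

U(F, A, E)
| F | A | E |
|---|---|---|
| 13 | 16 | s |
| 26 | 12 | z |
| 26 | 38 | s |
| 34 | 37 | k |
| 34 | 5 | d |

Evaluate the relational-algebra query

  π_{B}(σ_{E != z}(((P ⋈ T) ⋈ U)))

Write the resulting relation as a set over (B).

P ⋈ T (natural join on D): {(21, r, 38, 26, 25), (21, r, 38, 26, 35), (21, r, 38, 26, 36), (21, r, 38, 26, 37), (21, r, 4, 16, 25), (21, r, 4, 16, 35), (21, r, 4, 16, 36), (21, r, 4, 16, 37), (21, w, 13, 13, 25), (21, w, 13, 13, 35), (21, w, 13, 13, 36), (21, w, 13, 13, 37), (21, z, 13, 34, 25), (21, z, 13, 34, 35), (21, z, 13, 34, 36), (21, z, 13, 34, 37), (34, u, 33, 24, 14)}
(P ⋈ T) ⋈ U (natural join on F): {(21, r, 38, 26, 25, 12, z), (21, r, 38, 26, 25, 38, s), (21, r, 38, 26, 35, 12, z), (21, r, 38, 26, 35, 38, s), (21, r, 38, 26, 36, 12, z), (21, r, 38, 26, 36, 38, s), (21, r, 38, 26, 37, 12, z), (21, r, 38, 26, 37, 38, s), (21, w, 13, 13, 25, 16, s), (21, w, 13, 13, 35, 16, s), (21, w, 13, 13, 36, 16, s), (21, w, 13, 13, 37, 16, s), (21, z, 13, 34, 25, 37, k), (21, z, 13, 34, 25, 5, d), (21, z, 13, 34, 35, 37, k), (21, z, 13, 34, 35, 5, d), (21, z, 13, 34, 36, 37, k), (21, z, 13, 34, 36, 5, d), (21, z, 13, 34, 37, 37, k), (21, z, 13, 34, 37, 5, d)}
Filtering on E != z leaves {(21, r, 38, 26, 25, 38, s), (21, r, 38, 26, 35, 38, s), (21, r, 38, 26, 36, 38, s), (21, r, 38, 26, 37, 38, s), (21, w, 13, 13, 25, 16, s), (21, w, 13, 13, 35, 16, s), (21, w, 13, 13, 36, 16, s), (21, w, 13, 13, 37, 16, s), (21, z, 13, 34, 25, 37, k), (21, z, 13, 34, 25, 5, d), (21, z, 13, 34, 35, 37, k), (21, z, 13, 34, 35, 5, d), (21, z, 13, 34, 36, 37, k), (21, z, 13, 34, 36, 5, d), (21, z, 13, 34, 37, 37, k), (21, z, 13, 34, 37, 5, d)}.
π[B]: project onto (B) (13 duplicate(s) eliminated) → {r, w, z}

{r, w, z}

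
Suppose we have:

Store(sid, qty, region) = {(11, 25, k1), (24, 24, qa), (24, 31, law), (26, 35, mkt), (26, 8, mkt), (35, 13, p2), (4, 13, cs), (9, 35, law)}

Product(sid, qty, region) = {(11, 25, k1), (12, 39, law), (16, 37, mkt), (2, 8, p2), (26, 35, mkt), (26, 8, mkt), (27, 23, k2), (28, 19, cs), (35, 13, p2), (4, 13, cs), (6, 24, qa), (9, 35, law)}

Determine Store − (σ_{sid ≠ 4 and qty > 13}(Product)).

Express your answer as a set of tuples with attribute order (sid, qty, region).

Selection sid ≠ 4 and qty > 13: {(11, 25, k1), (12, 39, law), (16, 37, mkt), (26, 35, mkt), (27, 23, k2), (28, 19, cs), (6, 24, qa), (9, 35, law)}
Taking the difference: {(24, 24, qa), (24, 31, law), (26, 8, mkt), (35, 13, p2), (4, 13, cs)}

{(24, 24, qa), (24, 31, law), (26, 8, mkt), (35, 13, p2), (4, 13, cs)}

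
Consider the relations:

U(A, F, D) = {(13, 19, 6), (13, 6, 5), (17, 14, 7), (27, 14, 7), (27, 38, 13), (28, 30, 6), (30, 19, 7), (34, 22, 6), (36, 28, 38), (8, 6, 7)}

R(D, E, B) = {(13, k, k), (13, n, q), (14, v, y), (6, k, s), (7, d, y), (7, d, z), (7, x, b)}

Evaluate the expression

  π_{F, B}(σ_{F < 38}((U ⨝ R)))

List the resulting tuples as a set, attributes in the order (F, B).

{(14, b), (14, y), (14, z), (19, b), (19, s), (19, y), (19, z), (22, s), (30, s), (6, b), (6, y), (6, z)}

Joining U and R on D yields {(13, 19, 6, k, s), (17, 14, 7, d, y), (17, 14, 7, d, z), (17, 14, 7, x, b), (27, 14, 7, d, y), (27, 14, 7, d, z), (27, 14, 7, x, b), (27, 38, 13, k, k), (27, 38, 13, n, q), (28, 30, 6, k, s), (30, 19, 7, d, y), (30, 19, 7, d, z), (30, 19, 7, x, b), (34, 22, 6, k, s), (8, 6, 7, d, y), (8, 6, 7, d, z), (8, 6, 7, x, b)}.
Apply σ_{F < 38}; surviving tuples: {(13, 19, 6, k, s), (17, 14, 7, d, y), (17, 14, 7, d, z), (17, 14, 7, x, b), (27, 14, 7, d, y), (27, 14, 7, d, z), (27, 14, 7, x, b), (28, 30, 6, k, s), (30, 19, 7, d, y), (30, 19, 7, d, z), (30, 19, 7, x, b), (34, 22, 6, k, s), (8, 6, 7, d, y), (8, 6, 7, d, z), (8, 6, 7, x, b)}
π_{F, B} gives {(14, b), (14, y), (14, z), (19, b), (19, s), (19, y), (19, z), (22, s), (30, s), (6, b), (6, y), (6, z)} (3 duplicate(s) eliminated).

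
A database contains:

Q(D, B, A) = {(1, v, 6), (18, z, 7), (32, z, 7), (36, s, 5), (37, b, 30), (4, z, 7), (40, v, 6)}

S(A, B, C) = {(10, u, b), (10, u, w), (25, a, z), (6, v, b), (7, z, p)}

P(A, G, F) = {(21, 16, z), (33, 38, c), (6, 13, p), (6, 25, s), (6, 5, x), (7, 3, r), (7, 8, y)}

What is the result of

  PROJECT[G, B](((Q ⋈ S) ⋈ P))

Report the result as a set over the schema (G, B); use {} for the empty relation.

Joining Q and S on B, A yields {(1, v, 6, b), (18, z, 7, p), (32, z, 7, p), (4, z, 7, p), (40, v, 6, b)}.
Joining (Q ⋈ S) and P on A yields {(1, v, 6, b, 13, p), (1, v, 6, b, 25, s), (1, v, 6, b, 5, x), (18, z, 7, p, 3, r), (18, z, 7, p, 8, y), (32, z, 7, p, 3, r), (32, z, 7, p, 8, y), (4, z, 7, p, 3, r), (4, z, 7, p, 8, y), (40, v, 6, b, 13, p), (40, v, 6, b, 25, s), (40, v, 6, b, 5, x)}.
Projecting to G, B (7 duplicate(s) eliminated): {(13, v), (25, v), (3, z), (5, v), (8, z)}

{(13, v), (25, v), (3, z), (5, v), (8, z)}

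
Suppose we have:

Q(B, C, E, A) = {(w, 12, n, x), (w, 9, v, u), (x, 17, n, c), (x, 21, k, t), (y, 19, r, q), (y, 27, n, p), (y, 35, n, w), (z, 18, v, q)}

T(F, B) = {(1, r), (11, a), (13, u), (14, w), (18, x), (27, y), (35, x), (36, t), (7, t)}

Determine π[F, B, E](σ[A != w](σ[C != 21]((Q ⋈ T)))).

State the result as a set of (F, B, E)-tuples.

Natural join on B: {(w, 12, n, x, 14), (w, 9, v, u, 14), (x, 17, n, c, 18), (x, 17, n, c, 35), (x, 21, k, t, 18), (x, 21, k, t, 35), (y, 19, r, q, 27), (y, 27, n, p, 27), (y, 35, n, w, 27)}
σ[C != 21]: keep tuples satisfying C != 21 → {(w, 12, n, x, 14), (w, 9, v, u, 14), (x, 17, n, c, 18), (x, 17, n, c, 35), (y, 19, r, q, 27), (y, 27, n, p, 27), (y, 35, n, w, 27)}
σ[A != w]: keep tuples satisfying A != w → {(w, 12, n, x, 14), (w, 9, v, u, 14), (x, 17, n, c, 18), (x, 17, n, c, 35), (y, 19, r, q, 27), (y, 27, n, p, 27)}
Projecting to F, B, E: {(14, w, n), (14, w, v), (18, x, n), (27, y, n), (27, y, r), (35, x, n)}

{(14, w, n), (14, w, v), (18, x, n), (27, y, n), (27, y, r), (35, x, n)}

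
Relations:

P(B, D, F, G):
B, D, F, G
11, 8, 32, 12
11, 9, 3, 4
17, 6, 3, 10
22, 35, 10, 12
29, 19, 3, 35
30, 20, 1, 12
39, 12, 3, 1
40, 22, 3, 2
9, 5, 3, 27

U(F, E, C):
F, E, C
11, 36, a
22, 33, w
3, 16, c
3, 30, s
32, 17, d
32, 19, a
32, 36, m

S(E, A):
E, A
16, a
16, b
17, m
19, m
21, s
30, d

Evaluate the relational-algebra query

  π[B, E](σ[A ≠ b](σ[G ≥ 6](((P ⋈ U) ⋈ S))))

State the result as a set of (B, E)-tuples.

{(11, 17), (11, 19), (17, 16), (17, 30), (29, 16), (29, 30), (9, 16), (9, 30)}

Natural join on F: {(11, 8, 32, 12, 17, d), (11, 8, 32, 12, 19, a), (11, 8, 32, 12, 36, m), (11, 9, 3, 4, 16, c), (11, 9, 3, 4, 30, s), (17, 6, 3, 10, 16, c), (17, 6, 3, 10, 30, s), (29, 19, 3, 35, 16, c), (29, 19, 3, 35, 30, s), (39, 12, 3, 1, 16, c), (39, 12, 3, 1, 30, s), (40, 22, 3, 2, 16, c), (40, 22, 3, 2, 30, s), (9, 5, 3, 27, 16, c), (9, 5, 3, 27, 30, s)}
Natural join on E: {(11, 8, 32, 12, 17, d, m), (11, 8, 32, 12, 19, a, m), (11, 9, 3, 4, 16, c, a), (11, 9, 3, 4, 16, c, b), (11, 9, 3, 4, 30, s, d), (17, 6, 3, 10, 16, c, a), (17, 6, 3, 10, 16, c, b), (17, 6, 3, 10, 30, s, d), (29, 19, 3, 35, 16, c, a), (29, 19, 3, 35, 16, c, b), (29, 19, 3, 35, 30, s, d), (39, 12, 3, 1, 16, c, a), (39, 12, 3, 1, 16, c, b), (39, 12, 3, 1, 30, s, d), (40, 22, 3, 2, 16, c, a), (40, 22, 3, 2, 16, c, b), (40, 22, 3, 2, 30, s, d), (9, 5, 3, 27, 16, c, a), (9, 5, 3, 27, 16, c, b), (9, 5, 3, 27, 30, s, d)}
Apply σ_{G ≥ 6}; surviving tuples: {(11, 8, 32, 12, 17, d, m), (11, 8, 32, 12, 19, a, m), (17, 6, 3, 10, 16, c, a), (17, 6, 3, 10, 16, c, b), (17, 6, 3, 10, 30, s, d), (29, 19, 3, 35, 16, c, a), (29, 19, 3, 35, 16, c, b), (29, 19, 3, 35, 30, s, d), (9, 5, 3, 27, 16, c, a), (9, 5, 3, 27, 16, c, b), (9, 5, 3, 27, 30, s, d)}
Apply σ_{A ≠ b}; surviving tuples: {(11, 8, 32, 12, 17, d, m), (11, 8, 32, 12, 19, a, m), (17, 6, 3, 10, 16, c, a), (17, 6, 3, 10, 30, s, d), (29, 19, 3, 35, 16, c, a), (29, 19, 3, 35, 30, s, d), (9, 5, 3, 27, 16, c, a), (9, 5, 3, 27, 30, s, d)}
Projecting to B, E: {(11, 17), (11, 19), (17, 16), (17, 30), (29, 16), (29, 30), (9, 16), (9, 30)}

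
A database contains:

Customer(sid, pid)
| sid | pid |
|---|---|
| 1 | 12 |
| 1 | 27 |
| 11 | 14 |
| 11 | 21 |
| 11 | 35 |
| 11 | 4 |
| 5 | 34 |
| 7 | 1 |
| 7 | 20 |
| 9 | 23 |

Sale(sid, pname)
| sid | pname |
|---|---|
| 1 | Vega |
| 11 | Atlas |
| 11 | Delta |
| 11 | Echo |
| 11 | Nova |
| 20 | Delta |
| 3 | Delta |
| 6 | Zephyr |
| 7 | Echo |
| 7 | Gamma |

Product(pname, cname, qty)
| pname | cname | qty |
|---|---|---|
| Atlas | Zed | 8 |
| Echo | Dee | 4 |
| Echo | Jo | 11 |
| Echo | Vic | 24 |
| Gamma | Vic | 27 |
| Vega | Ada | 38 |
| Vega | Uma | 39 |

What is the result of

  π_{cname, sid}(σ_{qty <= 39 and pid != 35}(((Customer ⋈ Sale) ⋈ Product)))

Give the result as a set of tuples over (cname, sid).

{(Ada, 1), (Dee, 11), (Dee, 7), (Jo, 11), (Jo, 7), (Uma, 1), (Vic, 11), (Vic, 7), (Zed, 11)}

Customer ⋈ Sale (natural join on sid): {(1, 12, Vega), (1, 27, Vega), (11, 14, Atlas), (11, 14, Delta), (11, 14, Echo), (11, 14, Nova), (11, 21, Atlas), (11, 21, Delta), (11, 21, Echo), (11, 21, Nova), (11, 35, Atlas), (11, 35, Delta), (11, 35, Echo), (11, 35, Nova), (11, 4, Atlas), (11, 4, Delta), (11, 4, Echo), (11, 4, Nova), (7, 1, Echo), (7, 1, Gamma), (7, 20, Echo), (7, 20, Gamma)}
(Customer ⋈ Sale) ⋈ Product (natural join on pname): {(1, 12, Vega, Ada, 38), (1, 12, Vega, Uma, 39), (1, 27, Vega, Ada, 38), (1, 27, Vega, Uma, 39), (11, 14, Atlas, Zed, 8), (11, 14, Echo, Dee, 4), (11, 14, Echo, Jo, 11), (11, 14, Echo, Vic, 24), (11, 21, Atlas, Zed, 8), (11, 21, Echo, Dee, 4), (11, 21, Echo, Jo, 11), (11, 21, Echo, Vic, 24), (11, 35, Atlas, Zed, 8), (11, 35, Echo, Dee, 4), (11, 35, Echo, Jo, 11), (11, 35, Echo, Vic, 24), (11, 4, Atlas, Zed, 8), (11, 4, Echo, Dee, 4), (11, 4, Echo, Jo, 11), (11, 4, Echo, Vic, 24), (7, 1, Echo, Dee, 4), (7, 1, Echo, Jo, 11), (7, 1, Echo, Vic, 24), (7, 1, Gamma, Vic, 27), (7, 20, Echo, Dee, 4), (7, 20, Echo, Jo, 11), (7, 20, Echo, Vic, 24), (7, 20, Gamma, Vic, 27)}
Apply σ_{qty <= 39 and pid != 35}; surviving tuples: {(1, 12, Vega, Ada, 38), (1, 12, Vega, Uma, 39), (1, 27, Vega, Ada, 38), (1, 27, Vega, Uma, 39), (11, 14, Atlas, Zed, 8), (11, 14, Echo, Dee, 4), (11, 14, Echo, Jo, 11), (11, 14, Echo, Vic, 24), (11, 21, Atlas, Zed, 8), (11, 21, Echo, Dee, 4), (11, 21, Echo, Jo, 11), (11, 21, Echo, Vic, 24), (11, 4, Atlas, Zed, 8), (11, 4, Echo, Dee, 4), (11, 4, Echo, Jo, 11), (11, 4, Echo, Vic, 24), (7, 1, Echo, Dee, 4), (7, 1, Echo, Jo, 11), (7, 1, Echo, Vic, 24), (7, 1, Gamma, Vic, 27), (7, 20, Echo, Dee, 4), (7, 20, Echo, Jo, 11), (7, 20, Echo, Vic, 24), (7, 20, Gamma, Vic, 27)}
π_{cname, sid} gives {(Ada, 1), (Dee, 11), (Dee, 7), (Jo, 11), (Jo, 7), (Uma, 1), (Vic, 11), (Vic, 7), (Zed, 11)} (15 duplicate(s) eliminated).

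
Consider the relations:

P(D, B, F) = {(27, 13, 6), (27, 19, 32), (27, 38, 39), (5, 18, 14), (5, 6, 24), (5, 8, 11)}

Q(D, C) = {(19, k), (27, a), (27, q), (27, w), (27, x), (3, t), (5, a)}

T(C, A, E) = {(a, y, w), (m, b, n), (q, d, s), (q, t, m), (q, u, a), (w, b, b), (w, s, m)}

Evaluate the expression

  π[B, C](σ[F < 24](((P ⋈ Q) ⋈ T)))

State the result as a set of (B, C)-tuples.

{(13, a), (13, q), (13, w), (18, a), (8, a)}

Joining P and Q on D yields {(27, 13, 6, a), (27, 13, 6, q), (27, 13, 6, w), (27, 13, 6, x), (27, 19, 32, a), (27, 19, 32, q), (27, 19, 32, w), (27, 19, 32, x), (27, 38, 39, a), (27, 38, 39, q), (27, 38, 39, w), (27, 38, 39, x), (5, 18, 14, a), (5, 6, 24, a), (5, 8, 11, a)}.
Joining (P ⋈ Q) and T on C yields {(27, 13, 6, a, y, w), (27, 13, 6, q, d, s), (27, 13, 6, q, t, m), (27, 13, 6, q, u, a), (27, 13, 6, w, b, b), (27, 13, 6, w, s, m), (27, 19, 32, a, y, w), (27, 19, 32, q, d, s), (27, 19, 32, q, t, m), (27, 19, 32, q, u, a), (27, 19, 32, w, b, b), (27, 19, 32, w, s, m), (27, 38, 39, a, y, w), (27, 38, 39, q, d, s), (27, 38, 39, q, t, m), (27, 38, 39, q, u, a), (27, 38, 39, w, b, b), (27, 38, 39, w, s, m), (5, 18, 14, a, y, w), (5, 6, 24, a, y, w), (5, 8, 11, a, y, w)}.
Selection F < 24: {(27, 13, 6, a, y, w), (27, 13, 6, q, d, s), (27, 13, 6, q, t, m), (27, 13, 6, q, u, a), (27, 13, 6, w, b, b), (27, 13, 6, w, s, m), (5, 18, 14, a, y, w), (5, 8, 11, a, y, w)}
π_{B, C} gives {(13, a), (13, q), (13, w), (18, a), (8, a)} (3 duplicate(s) eliminated).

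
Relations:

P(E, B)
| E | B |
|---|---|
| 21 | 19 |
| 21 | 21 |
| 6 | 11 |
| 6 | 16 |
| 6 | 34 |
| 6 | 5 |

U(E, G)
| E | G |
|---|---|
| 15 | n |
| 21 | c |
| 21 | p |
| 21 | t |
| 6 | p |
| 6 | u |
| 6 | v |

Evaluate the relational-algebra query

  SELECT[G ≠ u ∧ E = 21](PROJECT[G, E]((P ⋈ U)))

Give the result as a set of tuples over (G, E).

{(c, 21), (p, 21), (t, 21)}

Natural join on E: {(21, 19, c), (21, 19, p), (21, 19, t), (21, 21, c), (21, 21, p), (21, 21, t), (6, 11, p), (6, 11, u), (6, 11, v), (6, 16, p), (6, 16, u), (6, 16, v), (6, 34, p), (6, 34, u), (6, 34, v), (6, 5, p), (6, 5, u), (6, 5, v)}
π[G, E]: project onto (G, E) (12 duplicate(s) eliminated) → {(c, 21), (p, 21), (p, 6), (t, 21), (u, 6), (v, 6)}
Apply σ_{G ≠ u ∧ E = 21}; surviving tuples: {(c, 21), (p, 21), (t, 21)}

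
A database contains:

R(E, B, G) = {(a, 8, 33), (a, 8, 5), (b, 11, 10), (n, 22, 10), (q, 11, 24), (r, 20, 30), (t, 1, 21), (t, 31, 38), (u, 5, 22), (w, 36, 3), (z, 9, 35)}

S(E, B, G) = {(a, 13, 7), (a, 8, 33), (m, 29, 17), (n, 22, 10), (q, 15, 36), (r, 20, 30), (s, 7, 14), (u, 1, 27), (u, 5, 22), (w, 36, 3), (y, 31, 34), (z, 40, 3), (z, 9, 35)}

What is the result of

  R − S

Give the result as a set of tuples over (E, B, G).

Set difference of the two operands is {(a, 8, 5), (b, 11, 10), (q, 11, 24), (t, 1, 21), (t, 31, 38)}.

{(a, 8, 5), (b, 11, 10), (q, 11, 24), (t, 1, 21), (t, 31, 38)}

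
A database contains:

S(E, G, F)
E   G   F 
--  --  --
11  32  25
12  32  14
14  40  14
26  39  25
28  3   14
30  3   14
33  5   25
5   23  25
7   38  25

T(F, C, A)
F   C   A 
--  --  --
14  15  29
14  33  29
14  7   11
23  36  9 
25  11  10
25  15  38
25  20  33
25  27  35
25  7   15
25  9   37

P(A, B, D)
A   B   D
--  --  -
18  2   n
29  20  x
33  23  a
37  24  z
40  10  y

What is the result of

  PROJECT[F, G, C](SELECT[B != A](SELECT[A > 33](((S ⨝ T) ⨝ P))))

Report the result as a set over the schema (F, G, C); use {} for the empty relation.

{(25, 23, 9), (25, 32, 9), (25, 38, 9), (25, 39, 9), (25, 5, 9)}

Natural join on F: {(11, 32, 25, 11, 10), (11, 32, 25, 15, 38), (11, 32, 25, 20, 33), (11, 32, 25, 27, 35), (11, 32, 25, 7, 15), (11, 32, 25, 9, 37), (12, 32, 14, 15, 29), (12, 32, 14, 33, 29), (12, 32, 14, 7, 11), (14, 40, 14, 15, 29), (14, 40, 14, 33, 29), (14, 40, 14, 7, 11), (26, 39, 25, 11, 10), (26, 39, 25, 15, 38), (26, 39, 25, 20, 33), (26, 39, 25, 27, 35), (26, 39, 25, 7, 15), (26, 39, 25, 9, 37), (28, 3, 14, 15, 29), (28, 3, 14, 33, 29), (28, 3, 14, 7, 11), (30, 3, 14, 15, 29), (30, 3, 14, 33, 29), (30, 3, 14, 7, 11), (33, 5, 25, 11, 10), (33, 5, 25, 15, 38), (33, 5, 25, 20, 33), (33, 5, 25, 27, 35), (33, 5, 25, 7, 15), (33, 5, 25, 9, 37), (5, 23, 25, 11, 10), (5, 23, 25, 15, 38), (5, 23, 25, 20, 33), (5, 23, 25, 27, 35), (5, 23, 25, 7, 15), (5, 23, 25, 9, 37), (7, 38, 25, 11, 10), (7, 38, 25, 15, 38), (7, 38, 25, 20, 33), (7, 38, 25, 27, 35), (7, 38, 25, 7, 15), (7, 38, 25, 9, 37)}
Natural join on A: {(11, 32, 25, 20, 33, 23, a), (11, 32, 25, 9, 37, 24, z), (12, 32, 14, 15, 29, 20, x), (12, 32, 14, 33, 29, 20, x), (14, 40, 14, 15, 29, 20, x), (14, 40, 14, 33, 29, 20, x), (26, 39, 25, 20, 33, 23, a), (26, 39, 25, 9, 37, 24, z), (28, 3, 14, 15, 29, 20, x), (28, 3, 14, 33, 29, 20, x), (30, 3, 14, 15, 29, 20, x), (30, 3, 14, 33, 29, 20, x), (33, 5, 25, 20, 33, 23, a), (33, 5, 25, 9, 37, 24, z), (5, 23, 25, 20, 33, 23, a), (5, 23, 25, 9, 37, 24, z), (7, 38, 25, 20, 33, 23, a), (7, 38, 25, 9, 37, 24, z)}
Apply σ_{A > 33}; surviving tuples: {(11, 32, 25, 9, 37, 24, z), (26, 39, 25, 9, 37, 24, z), (33, 5, 25, 9, 37, 24, z), (5, 23, 25, 9, 37, 24, z), (7, 38, 25, 9, 37, 24, z)}
Apply σ_{B != A}; surviving tuples: {(11, 32, 25, 9, 37, 24, z), (26, 39, 25, 9, 37, 24, z), (33, 5, 25, 9, 37, 24, z), (5, 23, 25, 9, 37, 24, z), (7, 38, 25, 9, 37, 24, z)}
Projecting to F, G, C: {(25, 23, 9), (25, 32, 9), (25, 38, 9), (25, 39, 9), (25, 5, 9)}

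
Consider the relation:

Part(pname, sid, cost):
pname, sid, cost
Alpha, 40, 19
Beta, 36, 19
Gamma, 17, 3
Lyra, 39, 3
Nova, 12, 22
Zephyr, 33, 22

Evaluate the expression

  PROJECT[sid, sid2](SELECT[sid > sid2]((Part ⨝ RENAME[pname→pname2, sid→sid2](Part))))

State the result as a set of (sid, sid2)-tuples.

{(33, 12), (39, 17), (40, 36)}

ρ[pname→pname2, sid→sid2]: schema becomes (pname2, sid2, cost); tuples unchanged.
Natural join on cost: {(Alpha, 40, 19, Alpha, 40), (Alpha, 40, 19, Beta, 36), (Beta, 36, 19, Alpha, 40), (Beta, 36, 19, Beta, 36), (Gamma, 17, 3, Gamma, 17), (Gamma, 17, 3, Lyra, 39), (Lyra, 39, 3, Gamma, 17), (Lyra, 39, 3, Lyra, 39), (Nova, 12, 22, Nova, 12), (Nova, 12, 22, Zephyr, 33), (Zephyr, 33, 22, Nova, 12), (Zephyr, 33, 22, Zephyr, 33)}
Filtering on sid > sid2 leaves {(Alpha, 40, 19, Beta, 36), (Lyra, 39, 3, Gamma, 17), (Zephyr, 33, 22, Nova, 12)}.
Projecting to sid, sid2: {(33, 12), (39, 17), (40, 36)}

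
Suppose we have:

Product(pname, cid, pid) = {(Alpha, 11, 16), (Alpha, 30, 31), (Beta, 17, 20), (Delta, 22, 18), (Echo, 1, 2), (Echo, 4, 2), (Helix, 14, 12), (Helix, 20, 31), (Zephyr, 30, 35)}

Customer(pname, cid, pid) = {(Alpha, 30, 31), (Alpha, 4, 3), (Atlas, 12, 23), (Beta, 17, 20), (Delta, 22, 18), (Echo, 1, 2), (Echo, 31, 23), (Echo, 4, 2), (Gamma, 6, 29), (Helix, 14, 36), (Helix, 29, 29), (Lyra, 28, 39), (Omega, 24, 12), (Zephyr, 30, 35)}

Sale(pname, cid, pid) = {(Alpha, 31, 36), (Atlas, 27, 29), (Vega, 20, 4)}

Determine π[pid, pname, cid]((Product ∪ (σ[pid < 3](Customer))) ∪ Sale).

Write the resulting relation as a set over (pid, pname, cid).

{(12, Helix, 14), (16, Alpha, 11), (18, Delta, 22), (2, Echo, 1), (2, Echo, 4), (20, Beta, 17), (29, Atlas, 27), (31, Alpha, 30), (31, Helix, 20), (35, Zephyr, 30), (36, Alpha, 31), (4, Vega, 20)}

Apply σ_{pid < 3}; surviving tuples: {(Echo, 1, 2), (Echo, 4, 2)}
Set union of the two operands is {(Alpha, 11, 16), (Alpha, 30, 31), (Beta, 17, 20), (Delta, 22, 18), (Echo, 1, 2), (Echo, 4, 2), (Helix, 14, 12), (Helix, 20, 31), (Zephyr, 30, 35)}.
Set union of the two operands is {(Alpha, 11, 16), (Alpha, 30, 31), (Alpha, 31, 36), (Atlas, 27, 29), (Beta, 17, 20), (Delta, 22, 18), (Echo, 1, 2), (Echo, 4, 2), (Helix, 14, 12), (Helix, 20, 31), (Vega, 20, 4), (Zephyr, 30, 35)}.
π[pid, pname, cid]: project onto (pid, pname, cid) → {(12, Helix, 14), (16, Alpha, 11), (18, Delta, 22), (2, Echo, 1), (2, Echo, 4), (20, Beta, 17), (29, Atlas, 27), (31, Alpha, 30), (31, Helix, 20), (35, Zephyr, 30), (36, Alpha, 31), (4, Vega, 20)}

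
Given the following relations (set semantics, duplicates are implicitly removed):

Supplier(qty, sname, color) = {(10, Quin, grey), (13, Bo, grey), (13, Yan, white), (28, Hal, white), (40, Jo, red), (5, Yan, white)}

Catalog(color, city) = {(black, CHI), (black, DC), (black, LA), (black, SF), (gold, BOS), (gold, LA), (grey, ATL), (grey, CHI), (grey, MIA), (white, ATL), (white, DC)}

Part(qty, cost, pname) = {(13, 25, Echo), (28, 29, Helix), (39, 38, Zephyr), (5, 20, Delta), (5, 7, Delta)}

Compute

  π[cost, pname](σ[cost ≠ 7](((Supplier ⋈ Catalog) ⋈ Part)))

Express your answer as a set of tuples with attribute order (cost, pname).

{(20, Delta), (25, Echo), (29, Helix)}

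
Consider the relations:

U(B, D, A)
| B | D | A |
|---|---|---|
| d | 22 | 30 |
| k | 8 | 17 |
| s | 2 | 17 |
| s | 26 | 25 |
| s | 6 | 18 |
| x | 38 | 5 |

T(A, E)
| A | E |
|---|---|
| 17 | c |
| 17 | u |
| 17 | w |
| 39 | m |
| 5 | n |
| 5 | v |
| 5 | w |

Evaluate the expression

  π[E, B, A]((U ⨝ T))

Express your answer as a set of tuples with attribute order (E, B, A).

{(c, k, 17), (c, s, 17), (n, x, 5), (u, k, 17), (u, s, 17), (v, x, 5), (w, k, 17), (w, s, 17), (w, x, 5)}

Joining U and T on A yields {(k, 8, 17, c), (k, 8, 17, u), (k, 8, 17, w), (s, 2, 17, c), (s, 2, 17, u), (s, 2, 17, w), (x, 38, 5, n), (x, 38, 5, v), (x, 38, 5, w)}.
Projecting to E, B, A: {(c, k, 17), (c, s, 17), (n, x, 5), (u, k, 17), (u, s, 17), (v, x, 5), (w, k, 17), (w, s, 17), (w, x, 5)}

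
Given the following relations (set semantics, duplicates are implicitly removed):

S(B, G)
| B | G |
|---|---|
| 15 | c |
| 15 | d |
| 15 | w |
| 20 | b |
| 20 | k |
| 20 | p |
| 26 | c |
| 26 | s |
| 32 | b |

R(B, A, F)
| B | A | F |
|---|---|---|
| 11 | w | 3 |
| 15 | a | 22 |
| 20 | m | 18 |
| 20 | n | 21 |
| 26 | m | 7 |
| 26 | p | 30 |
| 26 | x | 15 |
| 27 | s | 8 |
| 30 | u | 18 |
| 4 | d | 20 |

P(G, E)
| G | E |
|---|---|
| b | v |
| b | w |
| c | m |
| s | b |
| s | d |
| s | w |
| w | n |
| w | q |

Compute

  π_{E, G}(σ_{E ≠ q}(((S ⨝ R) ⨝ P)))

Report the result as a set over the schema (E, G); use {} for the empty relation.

{(b, s), (d, s), (m, c), (n, w), (v, b), (w, b), (w, s)}

S ⋈ R (natural join on B): {(15, c, a, 22), (15, d, a, 22), (15, w, a, 22), (20, b, m, 18), (20, b, n, 21), (20, k, m, 18), (20, k, n, 21), (20, p, m, 18), (20, p, n, 21), (26, c, m, 7), (26, c, p, 30), (26, c, x, 15), (26, s, m, 7), (26, s, p, 30), (26, s, x, 15)}
(S ⨝ R) ⋈ P (natural join on G): {(15, c, a, 22, m), (15, w, a, 22, n), (15, w, a, 22, q), (20, b, m, 18, v), (20, b, m, 18, w), (20, b, n, 21, v), (20, b, n, 21, w), (26, c, m, 7, m), (26, c, p, 30, m), (26, c, x, 15, m), (26, s, m, 7, b), (26, s, m, 7, d), (26, s, m, 7, w), (26, s, p, 30, b), (26, s, p, 30, d), (26, s, p, 30, w), (26, s, x, 15, b), (26, s, x, 15, d), (26, s, x, 15, w)}
Apply σ_{E ≠ q}; surviving tuples: {(15, c, a, 22, m), (15, w, a, 22, n), (20, b, m, 18, v), (20, b, m, 18, w), (20, b, n, 21, v), (20, b, n, 21, w), (26, c, m, 7, m), (26, c, p, 30, m), (26, c, x, 15, m), (26, s, m, 7, b), (26, s, m, 7, d), (26, s, m, 7, w), (26, s, p, 30, b), (26, s, p, 30, d), (26, s, p, 30, w), (26, s, x, 15, b), (26, s, x, 15, d), (26, s, x, 15, w)}
Projecting to E, G (11 duplicate(s) eliminated): {(b, s), (d, s), (m, c), (n, w), (v, b), (w, b), (w, s)}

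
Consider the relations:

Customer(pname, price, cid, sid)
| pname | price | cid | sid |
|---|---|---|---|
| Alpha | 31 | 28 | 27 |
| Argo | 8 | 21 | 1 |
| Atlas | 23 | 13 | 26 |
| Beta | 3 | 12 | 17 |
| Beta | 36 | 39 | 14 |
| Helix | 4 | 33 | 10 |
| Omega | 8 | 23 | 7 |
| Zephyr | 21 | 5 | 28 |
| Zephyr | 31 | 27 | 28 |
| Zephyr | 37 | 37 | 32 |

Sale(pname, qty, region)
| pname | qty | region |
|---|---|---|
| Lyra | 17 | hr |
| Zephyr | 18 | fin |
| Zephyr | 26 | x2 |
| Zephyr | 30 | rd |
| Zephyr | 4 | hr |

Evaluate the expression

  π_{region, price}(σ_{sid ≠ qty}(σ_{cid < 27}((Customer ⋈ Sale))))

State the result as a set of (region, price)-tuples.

{(fin, 21), (hr, 21), (rd, 21), (x2, 21)}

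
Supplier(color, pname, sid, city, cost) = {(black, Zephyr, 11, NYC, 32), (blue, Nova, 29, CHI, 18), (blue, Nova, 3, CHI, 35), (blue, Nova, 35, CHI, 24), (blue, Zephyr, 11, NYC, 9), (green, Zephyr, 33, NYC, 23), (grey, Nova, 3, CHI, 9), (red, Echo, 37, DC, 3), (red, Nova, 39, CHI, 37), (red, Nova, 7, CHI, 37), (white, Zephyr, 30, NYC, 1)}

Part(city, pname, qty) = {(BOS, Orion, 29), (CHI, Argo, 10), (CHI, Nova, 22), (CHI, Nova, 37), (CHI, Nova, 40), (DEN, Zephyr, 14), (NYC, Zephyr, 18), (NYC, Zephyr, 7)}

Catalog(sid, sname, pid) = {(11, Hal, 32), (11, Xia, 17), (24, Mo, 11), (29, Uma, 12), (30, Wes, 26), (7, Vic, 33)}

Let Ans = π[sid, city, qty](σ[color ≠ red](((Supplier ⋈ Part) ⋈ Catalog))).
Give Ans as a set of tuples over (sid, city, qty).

Joining Supplier and Part on pname, city yields {(black, Zephyr, 11, NYC, 32, 18), (black, Zephyr, 11, NYC, 32, 7), (blue, Nova, 29, CHI, 18, 22), (blue, Nova, 29, CHI, 18, 37), (blue, Nova, 29, CHI, 18, 40), (blue, Nova, 3, CHI, 35, 22), (blue, Nova, 3, CHI, 35, 37), (blue, Nova, 3, CHI, 35, 40), (blue, Nova, 35, CHI, 24, 22), (blue, Nova, 35, CHI, 24, 37), (blue, Nova, 35, CHI, 24, 40), (blue, Zephyr, 11, NYC, 9, 18), (blue, Zephyr, 11, NYC, 9, 7), (green, Zephyr, 33, NYC, 23, 18), (green, Zephyr, 33, NYC, 23, 7), (grey, Nova, 3, CHI, 9, 22), (grey, Nova, 3, CHI, 9, 37), (grey, Nova, 3, CHI, 9, 40), (red, Nova, 39, CHI, 37, 22), (red, Nova, 39, CHI, 37, 37), (red, Nova, 39, CHI, 37, 40), (red, Nova, 7, CHI, 37, 22), (red, Nova, 7, CHI, 37, 37), (red, Nova, 7, CHI, 37, 40), (white, Zephyr, 30, NYC, 1, 18), (white, Zephyr, 30, NYC, 1, 7)}.
Joining (Supplier ⋈ Part) and Catalog on sid yields {(black, Zephyr, 11, NYC, 32, 18, Hal, 32), (black, Zephyr, 11, NYC, 32, 18, Xia, 17), (black, Zephyr, 11, NYC, 32, 7, Hal, 32), (black, Zephyr, 11, NYC, 32, 7, Xia, 17), (blue, Nova, 29, CHI, 18, 22, Uma, 12), (blue, Nova, 29, CHI, 18, 37, Uma, 12), (blue, Nova, 29, CHI, 18, 40, Uma, 12), (blue, Zephyr, 11, NYC, 9, 18, Hal, 32), (blue, Zephyr, 11, NYC, 9, 18, Xia, 17), (blue, Zephyr, 11, NYC, 9, 7, Hal, 32), (blue, Zephyr, 11, NYC, 9, 7, Xia, 17), (red, Nova, 7, CHI, 37, 22, Vic, 33), (red, Nova, 7, CHI, 37, 37, Vic, 33), (red, Nova, 7, CHI, 37, 40, Vic, 33), (white, Zephyr, 30, NYC, 1, 18, Wes, 26), (white, Zephyr, 30, NYC, 1, 7, Wes, 26)}.
Selection color ≠ red: {(black, Zephyr, 11, NYC, 32, 18, Hal, 32), (black, Zephyr, 11, NYC, 32, 18, Xia, 17), (black, Zephyr, 11, NYC, 32, 7, Hal, 32), (black, Zephyr, 11, NYC, 32, 7, Xia, 17), (blue, Nova, 29, CHI, 18, 22, Uma, 12), (blue, Nova, 29, CHI, 18, 37, Uma, 12), (blue, Nova, 29, CHI, 18, 40, Uma, 12), (blue, Zephyr, 11, NYC, 9, 18, Hal, 32), (blue, Zephyr, 11, NYC, 9, 18, Xia, 17), (blue, Zephyr, 11, NYC, 9, 7, Hal, 32), (blue, Zephyr, 11, NYC, 9, 7, Xia, 17), (white, Zephyr, 30, NYC, 1, 18, Wes, 26), (white, Zephyr, 30, NYC, 1, 7, Wes, 26)}
Projecting to sid, city, qty (6 duplicate(s) eliminated): {(11, NYC, 18), (11, NYC, 7), (29, CHI, 22), (29, CHI, 37), (29, CHI, 40), (30, NYC, 18), (30, NYC, 7)}

{(11, NYC, 18), (11, NYC, 7), (29, CHI, 22), (29, CHI, 37), (29, CHI, 40), (30, NYC, 18), (30, NYC, 7)}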